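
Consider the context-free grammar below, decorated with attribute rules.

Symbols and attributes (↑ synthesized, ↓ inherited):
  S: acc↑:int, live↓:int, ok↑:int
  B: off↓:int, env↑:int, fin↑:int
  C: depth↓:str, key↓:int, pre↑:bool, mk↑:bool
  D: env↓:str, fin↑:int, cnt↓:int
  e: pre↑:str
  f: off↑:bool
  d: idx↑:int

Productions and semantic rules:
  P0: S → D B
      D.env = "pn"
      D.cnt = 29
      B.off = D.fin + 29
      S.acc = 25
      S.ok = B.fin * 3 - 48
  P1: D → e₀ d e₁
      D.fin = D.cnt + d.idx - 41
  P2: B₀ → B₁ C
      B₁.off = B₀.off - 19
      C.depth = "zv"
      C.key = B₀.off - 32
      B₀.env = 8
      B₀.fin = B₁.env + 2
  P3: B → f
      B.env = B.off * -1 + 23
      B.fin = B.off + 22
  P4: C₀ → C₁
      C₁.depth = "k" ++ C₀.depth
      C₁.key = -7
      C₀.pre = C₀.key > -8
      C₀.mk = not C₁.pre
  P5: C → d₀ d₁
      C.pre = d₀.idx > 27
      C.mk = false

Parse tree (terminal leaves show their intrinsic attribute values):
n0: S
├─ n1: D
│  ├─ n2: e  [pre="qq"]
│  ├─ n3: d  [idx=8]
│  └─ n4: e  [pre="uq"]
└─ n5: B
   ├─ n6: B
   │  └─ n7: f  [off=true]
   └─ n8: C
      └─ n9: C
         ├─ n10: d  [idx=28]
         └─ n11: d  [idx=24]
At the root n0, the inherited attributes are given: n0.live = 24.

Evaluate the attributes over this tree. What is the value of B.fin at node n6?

28

1. n0.live = 24  [given at root]
2. n1.env = "pn"  ["pn"]
3. n1.cnt = 29  [29]
4. n2.pre = "qq"  [terminal]
5. n3.idx = 8  [terminal]
6. n4.pre = "uq"  [terminal]
7. n1.fin = -4  [D.cnt + d.idx - 41]
8. n5.off = 25  [D.fin + 29]
9. n6.off = 6  [B₀.off - 19]
10. n7.off = true  [terminal]
11. n6.env = 17  [B.off * -1 + 23]
12. n6.fin = 28  [B.off + 22]
13. n8.depth = "zv"  ["zv"]
14. n8.key = -7  [B₀.off - 32]
15. n9.depth = "kzv"  ["k" ++ C₀.depth]
16. n9.key = -7  [-7]
17. n10.idx = 28  [terminal]
18. n11.idx = 24  [terminal]
19. n9.pre = true  [d₀.idx > 27]
20. n9.mk = false  [false]
21. n8.pre = true  [C₀.key > -8]
22. n8.mk = false  [not C₁.pre]
23. n5.env = 8  [8]
24. n5.fin = 19  [B₁.env + 2]
25. n0.acc = 25  [25]
26. n0.ok = 9  [B.fin * 3 - 48]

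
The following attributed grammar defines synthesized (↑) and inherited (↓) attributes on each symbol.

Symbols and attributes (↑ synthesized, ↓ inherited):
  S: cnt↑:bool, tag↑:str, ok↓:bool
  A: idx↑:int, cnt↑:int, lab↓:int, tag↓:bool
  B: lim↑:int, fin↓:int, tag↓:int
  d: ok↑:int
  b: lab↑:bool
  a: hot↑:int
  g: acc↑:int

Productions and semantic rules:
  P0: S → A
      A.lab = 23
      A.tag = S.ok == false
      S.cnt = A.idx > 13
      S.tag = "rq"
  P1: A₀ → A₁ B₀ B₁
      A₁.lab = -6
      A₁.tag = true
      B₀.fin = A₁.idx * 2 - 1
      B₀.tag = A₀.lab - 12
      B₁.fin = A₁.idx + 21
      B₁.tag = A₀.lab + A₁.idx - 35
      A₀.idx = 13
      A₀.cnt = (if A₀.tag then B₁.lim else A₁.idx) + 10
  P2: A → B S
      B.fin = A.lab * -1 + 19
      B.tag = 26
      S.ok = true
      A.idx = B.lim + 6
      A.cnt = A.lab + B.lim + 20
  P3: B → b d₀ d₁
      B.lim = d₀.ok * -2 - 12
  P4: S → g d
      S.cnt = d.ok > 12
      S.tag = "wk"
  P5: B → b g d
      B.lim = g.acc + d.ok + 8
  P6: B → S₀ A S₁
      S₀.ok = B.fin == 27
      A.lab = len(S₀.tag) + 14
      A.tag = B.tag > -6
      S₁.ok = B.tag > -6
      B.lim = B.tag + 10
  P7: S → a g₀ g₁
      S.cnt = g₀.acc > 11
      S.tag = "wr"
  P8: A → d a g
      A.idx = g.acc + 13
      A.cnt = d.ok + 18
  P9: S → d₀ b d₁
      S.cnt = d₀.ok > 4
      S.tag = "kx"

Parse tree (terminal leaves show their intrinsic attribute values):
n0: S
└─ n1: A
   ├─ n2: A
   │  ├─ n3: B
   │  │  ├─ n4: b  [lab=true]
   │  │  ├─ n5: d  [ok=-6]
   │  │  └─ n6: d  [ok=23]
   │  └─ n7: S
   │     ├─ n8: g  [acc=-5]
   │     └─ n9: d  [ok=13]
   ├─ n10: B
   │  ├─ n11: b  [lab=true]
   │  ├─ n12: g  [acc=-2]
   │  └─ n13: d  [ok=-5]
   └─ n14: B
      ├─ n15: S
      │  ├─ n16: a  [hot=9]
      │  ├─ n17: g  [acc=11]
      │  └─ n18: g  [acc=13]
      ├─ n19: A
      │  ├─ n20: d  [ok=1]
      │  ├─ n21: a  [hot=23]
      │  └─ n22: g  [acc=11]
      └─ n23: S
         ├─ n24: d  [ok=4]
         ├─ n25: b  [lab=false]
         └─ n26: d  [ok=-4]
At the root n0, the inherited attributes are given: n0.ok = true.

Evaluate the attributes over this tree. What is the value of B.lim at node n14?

4

1. n0.ok = true  [given at root]
2. n1.lab = 23  [23]
3. n1.tag = false  [S.ok == false]
4. n2.lab = -6  [-6]
5. n2.tag = true  [true]
6. n3.fin = 25  [A.lab * -1 + 19]
7. n3.tag = 26  [26]
8. n4.lab = true  [terminal]
9. n5.ok = -6  [terminal]
10. n6.ok = 23  [terminal]
11. n3.lim = 0  [d₀.ok * -2 - 12]
12. n7.ok = true  [true]
13. n8.acc = -5  [terminal]
14. n9.ok = 13  [terminal]
15. n7.cnt = true  [d.ok > 12]
16. n7.tag = "wk"  ["wk"]
17. n2.idx = 6  [B.lim + 6]
18. n2.cnt = 14  [A.lab + B.lim + 20]
19. n10.fin = 11  [A₁.idx * 2 - 1]
20. n10.tag = 11  [A₀.lab - 12]
21. n11.lab = true  [terminal]
22. n12.acc = -2  [terminal]
23. n13.ok = -5  [terminal]
24. n10.lim = 1  [g.acc + d.ok + 8]
25. n14.fin = 27  [A₁.idx + 21]
26. n14.tag = -6  [A₀.lab + A₁.idx - 35]
27. n15.ok = true  [B.fin == 27]
28. n16.hot = 9  [terminal]
29. n17.acc = 11  [terminal]
30. n18.acc = 13  [terminal]
31. n15.cnt = false  [g₀.acc > 11]
32. n15.tag = "wr"  ["wr"]
33. n19.lab = 16  [len(S₀.tag) + 14]
34. n19.tag = false  [B.tag > -6]
35. n20.ok = 1  [terminal]
36. n21.hot = 23  [terminal]
37. n22.acc = 11  [terminal]
38. n19.idx = 24  [g.acc + 13]
39. n19.cnt = 19  [d.ok + 18]
40. n23.ok = false  [B.tag > -6]
41. n24.ok = 4  [terminal]
42. n25.lab = false  [terminal]
43. n26.ok = -4  [terminal]
44. n23.cnt = false  [d₀.ok > 4]
45. n23.tag = "kx"  ["kx"]
46. n14.lim = 4  [B.tag + 10]
47. n1.idx = 13  [13]
48. n1.cnt = 16  [(if A₀.tag then B₁.lim else A₁.idx) + 10]
49. n0.cnt = false  [A.idx > 13]
50. n0.tag = "rq"  ["rq"]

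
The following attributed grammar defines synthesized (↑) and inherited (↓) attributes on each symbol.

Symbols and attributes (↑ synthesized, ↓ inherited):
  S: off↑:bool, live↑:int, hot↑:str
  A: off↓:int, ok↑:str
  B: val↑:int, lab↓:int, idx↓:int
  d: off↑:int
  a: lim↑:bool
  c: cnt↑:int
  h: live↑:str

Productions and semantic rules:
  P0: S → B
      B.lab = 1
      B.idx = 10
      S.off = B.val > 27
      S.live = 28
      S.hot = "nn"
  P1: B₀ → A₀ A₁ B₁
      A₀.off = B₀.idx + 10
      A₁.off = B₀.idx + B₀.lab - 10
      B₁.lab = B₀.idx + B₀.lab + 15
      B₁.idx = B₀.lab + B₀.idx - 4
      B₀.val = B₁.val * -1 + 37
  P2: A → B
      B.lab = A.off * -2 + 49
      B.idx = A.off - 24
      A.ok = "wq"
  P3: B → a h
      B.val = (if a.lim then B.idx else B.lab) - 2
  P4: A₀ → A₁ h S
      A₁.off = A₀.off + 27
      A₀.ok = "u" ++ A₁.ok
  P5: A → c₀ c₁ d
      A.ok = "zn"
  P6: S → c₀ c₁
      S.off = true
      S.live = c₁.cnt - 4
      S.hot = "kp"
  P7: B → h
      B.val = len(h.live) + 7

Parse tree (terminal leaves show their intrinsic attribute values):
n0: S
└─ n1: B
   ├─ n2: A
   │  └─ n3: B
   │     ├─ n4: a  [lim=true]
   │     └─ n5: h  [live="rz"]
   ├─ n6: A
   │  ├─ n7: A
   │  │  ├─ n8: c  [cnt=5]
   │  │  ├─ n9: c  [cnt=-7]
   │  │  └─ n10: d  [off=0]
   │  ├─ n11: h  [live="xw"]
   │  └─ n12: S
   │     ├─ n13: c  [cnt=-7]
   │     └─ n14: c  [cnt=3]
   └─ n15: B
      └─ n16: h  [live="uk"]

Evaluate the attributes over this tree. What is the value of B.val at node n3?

-6

1. n1.lab = 1  [1]
2. n1.idx = 10  [10]
3. n2.off = 20  [B₀.idx + 10]
4. n3.lab = 9  [A.off * -2 + 49]
5. n3.idx = -4  [A.off - 24]
6. n4.lim = true  [terminal]
7. n5.live = "rz"  [terminal]
8. n3.val = -6  [(if a.lim then B.idx else B.lab) - 2]
9. n2.ok = "wq"  ["wq"]
10. n6.off = 1  [B₀.idx + B₀.lab - 10]
11. n7.off = 28  [A₀.off + 27]
12. n8.cnt = 5  [terminal]
13. n9.cnt = -7  [terminal]
14. n10.off = 0  [terminal]
15. n7.ok = "zn"  ["zn"]
16. n11.live = "xw"  [terminal]
17. n13.cnt = -7  [terminal]
18. n14.cnt = 3  [terminal]
19. n12.off = true  [true]
20. n12.live = -1  [c₁.cnt - 4]
21. n12.hot = "kp"  ["kp"]
22. n6.ok = "uzn"  ["u" ++ A₁.ok]
23. n15.lab = 26  [B₀.idx + B₀.lab + 15]
24. n15.idx = 7  [B₀.lab + B₀.idx - 4]
25. n16.live = "uk"  [terminal]
26. n15.val = 9  [len(h.live) + 7]
27. n1.val = 28  [B₁.val * -1 + 37]
28. n0.off = true  [B.val > 27]
29. n0.live = 28  [28]
30. n0.hot = "nn"  ["nn"]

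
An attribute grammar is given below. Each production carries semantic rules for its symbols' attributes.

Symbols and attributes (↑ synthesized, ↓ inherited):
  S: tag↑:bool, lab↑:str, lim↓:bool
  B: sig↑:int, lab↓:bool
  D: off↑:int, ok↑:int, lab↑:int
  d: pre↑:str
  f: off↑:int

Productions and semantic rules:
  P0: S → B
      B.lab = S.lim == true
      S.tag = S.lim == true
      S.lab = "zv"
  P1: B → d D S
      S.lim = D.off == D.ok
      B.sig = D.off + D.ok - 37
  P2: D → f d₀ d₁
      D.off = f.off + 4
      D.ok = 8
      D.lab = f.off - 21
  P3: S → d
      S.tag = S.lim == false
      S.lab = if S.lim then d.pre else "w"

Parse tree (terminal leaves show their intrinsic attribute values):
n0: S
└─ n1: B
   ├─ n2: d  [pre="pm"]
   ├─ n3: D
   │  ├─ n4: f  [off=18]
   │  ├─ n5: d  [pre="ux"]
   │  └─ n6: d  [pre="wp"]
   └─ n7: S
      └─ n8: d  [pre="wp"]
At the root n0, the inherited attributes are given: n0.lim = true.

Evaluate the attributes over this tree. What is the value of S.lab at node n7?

1. n0.lim = true  [given at root]
2. n1.lab = true  [S.lim == true]
3. n2.pre = "pm"  [terminal]
4. n4.off = 18  [terminal]
5. n5.pre = "ux"  [terminal]
6. n6.pre = "wp"  [terminal]
7. n3.off = 22  [f.off + 4]
8. n3.ok = 8  [8]
9. n3.lab = -3  [f.off - 21]
10. n7.lim = false  [D.off == D.ok]
11. n8.pre = "wp"  [terminal]
12. n7.tag = true  [S.lim == false]
13. n7.lab = "w"  [if S.lim then d.pre else "w"]
14. n1.sig = -7  [D.off + D.ok - 37]
15. n0.tag = true  [S.lim == true]
16. n0.lab = "zv"  ["zv"]

"w"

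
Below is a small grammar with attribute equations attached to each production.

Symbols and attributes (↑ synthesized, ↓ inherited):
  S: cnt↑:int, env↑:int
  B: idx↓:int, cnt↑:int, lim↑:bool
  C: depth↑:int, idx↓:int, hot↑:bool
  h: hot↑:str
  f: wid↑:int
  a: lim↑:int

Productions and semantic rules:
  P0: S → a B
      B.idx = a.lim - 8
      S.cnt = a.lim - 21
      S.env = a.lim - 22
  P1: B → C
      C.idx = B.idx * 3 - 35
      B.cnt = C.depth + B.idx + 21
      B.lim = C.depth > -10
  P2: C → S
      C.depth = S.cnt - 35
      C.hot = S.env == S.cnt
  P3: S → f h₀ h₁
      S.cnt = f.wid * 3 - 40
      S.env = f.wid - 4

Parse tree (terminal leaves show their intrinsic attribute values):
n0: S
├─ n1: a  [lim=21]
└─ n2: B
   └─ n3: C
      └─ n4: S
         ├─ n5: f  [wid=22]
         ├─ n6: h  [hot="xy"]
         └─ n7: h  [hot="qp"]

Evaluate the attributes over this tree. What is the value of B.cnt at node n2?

1. n1.lim = 21  [terminal]
2. n2.idx = 13  [a.lim - 8]
3. n3.idx = 4  [B.idx * 3 - 35]
4. n5.wid = 22  [terminal]
5. n6.hot = "xy"  [terminal]
6. n7.hot = "qp"  [terminal]
7. n4.cnt = 26  [f.wid * 3 - 40]
8. n4.env = 18  [f.wid - 4]
9. n3.depth = -9  [S.cnt - 35]
10. n3.hot = false  [S.env == S.cnt]
11. n2.cnt = 25  [C.depth + B.idx + 21]
12. n2.lim = true  [C.depth > -10]
13. n0.cnt = 0  [a.lim - 21]
14. n0.env = -1  [a.lim - 22]

25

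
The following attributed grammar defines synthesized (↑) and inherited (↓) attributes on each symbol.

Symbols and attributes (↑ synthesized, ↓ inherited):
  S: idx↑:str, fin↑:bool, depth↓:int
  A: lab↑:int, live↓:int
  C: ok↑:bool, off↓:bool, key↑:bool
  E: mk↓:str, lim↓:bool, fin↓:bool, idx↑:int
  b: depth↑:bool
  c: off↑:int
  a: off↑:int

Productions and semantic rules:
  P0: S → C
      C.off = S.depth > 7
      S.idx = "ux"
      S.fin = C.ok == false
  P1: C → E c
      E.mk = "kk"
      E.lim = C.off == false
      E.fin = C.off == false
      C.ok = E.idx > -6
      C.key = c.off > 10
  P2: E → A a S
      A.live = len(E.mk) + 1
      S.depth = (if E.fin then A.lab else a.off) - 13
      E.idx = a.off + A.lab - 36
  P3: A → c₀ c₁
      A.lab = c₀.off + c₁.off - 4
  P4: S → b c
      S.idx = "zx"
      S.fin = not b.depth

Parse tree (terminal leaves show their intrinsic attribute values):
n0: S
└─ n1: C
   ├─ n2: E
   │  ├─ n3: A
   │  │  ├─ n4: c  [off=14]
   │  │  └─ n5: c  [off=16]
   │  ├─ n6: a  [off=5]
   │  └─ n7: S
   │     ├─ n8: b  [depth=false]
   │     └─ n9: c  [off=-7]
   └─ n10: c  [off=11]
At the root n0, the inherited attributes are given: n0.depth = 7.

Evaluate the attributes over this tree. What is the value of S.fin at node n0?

false

1. n0.depth = 7  [given at root]
2. n1.off = false  [S.depth > 7]
3. n2.mk = "kk"  ["kk"]
4. n2.lim = true  [C.off == false]
5. n2.fin = true  [C.off == false]
6. n3.live = 3  [len(E.mk) + 1]
7. n4.off = 14  [terminal]
8. n5.off = 16  [terminal]
9. n3.lab = 26  [c₀.off + c₁.off - 4]
10. n6.off = 5  [terminal]
11. n7.depth = 13  [(if E.fin then A.lab else a.off) - 13]
12. n8.depth = false  [terminal]
13. n9.off = -7  [terminal]
14. n7.idx = "zx"  ["zx"]
15. n7.fin = true  [not b.depth]
16. n2.idx = -5  [a.off + A.lab - 36]
17. n10.off = 11  [terminal]
18. n1.ok = true  [E.idx > -6]
19. n1.key = true  [c.off > 10]
20. n0.idx = "ux"  ["ux"]
21. n0.fin = false  [C.ok == false]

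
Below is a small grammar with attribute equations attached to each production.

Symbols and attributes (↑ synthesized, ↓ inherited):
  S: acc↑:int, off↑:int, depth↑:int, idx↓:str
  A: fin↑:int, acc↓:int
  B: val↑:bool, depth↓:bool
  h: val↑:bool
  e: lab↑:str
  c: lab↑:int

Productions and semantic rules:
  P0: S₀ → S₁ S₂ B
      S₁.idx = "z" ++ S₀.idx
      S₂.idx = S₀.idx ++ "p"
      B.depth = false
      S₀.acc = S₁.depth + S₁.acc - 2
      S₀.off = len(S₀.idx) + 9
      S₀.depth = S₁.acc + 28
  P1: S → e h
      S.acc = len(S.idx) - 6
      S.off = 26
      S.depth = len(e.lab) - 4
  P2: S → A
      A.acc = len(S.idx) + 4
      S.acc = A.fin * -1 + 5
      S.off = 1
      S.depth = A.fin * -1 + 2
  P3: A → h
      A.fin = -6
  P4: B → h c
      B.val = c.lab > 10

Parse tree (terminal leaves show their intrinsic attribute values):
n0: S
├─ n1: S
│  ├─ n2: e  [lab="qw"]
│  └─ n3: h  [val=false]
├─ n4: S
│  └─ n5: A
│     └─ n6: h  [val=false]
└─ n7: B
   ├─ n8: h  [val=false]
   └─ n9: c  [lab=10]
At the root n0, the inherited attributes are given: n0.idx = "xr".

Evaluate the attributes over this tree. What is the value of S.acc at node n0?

-7

1. n0.idx = "xr"  [given at root]
2. n1.idx = "zxr"  ["z" ++ S₀.idx]
3. n2.lab = "qw"  [terminal]
4. n3.val = false  [terminal]
5. n1.acc = -3  [len(S.idx) - 6]
6. n1.off = 26  [26]
7. n1.depth = -2  [len(e.lab) - 4]
8. n4.idx = "xrp"  [S₀.idx ++ "p"]
9. n5.acc = 7  [len(S.idx) + 4]
10. n6.val = false  [terminal]
11. n5.fin = -6  [-6]
12. n4.acc = 11  [A.fin * -1 + 5]
13. n4.off = 1  [1]
14. n4.depth = 8  [A.fin * -1 + 2]
15. n7.depth = false  [false]
16. n8.val = false  [terminal]
17. n9.lab = 10  [terminal]
18. n7.val = false  [c.lab > 10]
19. n0.acc = -7  [S₁.depth + S₁.acc - 2]
20. n0.off = 11  [len(S₀.idx) + 9]
21. n0.depth = 25  [S₁.acc + 28]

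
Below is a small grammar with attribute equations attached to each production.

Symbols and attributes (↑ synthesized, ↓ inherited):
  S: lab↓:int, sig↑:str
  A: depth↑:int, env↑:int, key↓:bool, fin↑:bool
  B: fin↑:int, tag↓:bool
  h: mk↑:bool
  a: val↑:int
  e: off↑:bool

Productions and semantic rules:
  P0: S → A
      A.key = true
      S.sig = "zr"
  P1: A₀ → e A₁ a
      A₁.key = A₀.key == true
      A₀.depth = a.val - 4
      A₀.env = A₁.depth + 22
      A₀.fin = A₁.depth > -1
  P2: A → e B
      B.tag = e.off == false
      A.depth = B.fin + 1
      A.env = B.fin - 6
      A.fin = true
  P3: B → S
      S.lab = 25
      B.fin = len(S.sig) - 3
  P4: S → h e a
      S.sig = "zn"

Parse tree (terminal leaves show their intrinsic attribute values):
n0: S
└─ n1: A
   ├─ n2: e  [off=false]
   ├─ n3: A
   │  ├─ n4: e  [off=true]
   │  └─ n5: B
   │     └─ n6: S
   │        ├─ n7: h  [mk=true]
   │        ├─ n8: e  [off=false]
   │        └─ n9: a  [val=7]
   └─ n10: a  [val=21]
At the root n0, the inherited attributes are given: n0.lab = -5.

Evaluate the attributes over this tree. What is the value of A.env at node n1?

1. n0.lab = -5  [given at root]
2. n1.key = true  [true]
3. n2.off = false  [terminal]
4. n3.key = true  [A₀.key == true]
5. n4.off = true  [terminal]
6. n5.tag = false  [e.off == false]
7. n6.lab = 25  [25]
8. n7.mk = true  [terminal]
9. n8.off = false  [terminal]
10. n9.val = 7  [terminal]
11. n6.sig = "zn"  ["zn"]
12. n5.fin = -1  [len(S.sig) - 3]
13. n3.depth = 0  [B.fin + 1]
14. n3.env = -7  [B.fin - 6]
15. n3.fin = true  [true]
16. n10.val = 21  [terminal]
17. n1.depth = 17  [a.val - 4]
18. n1.env = 22  [A₁.depth + 22]
19. n1.fin = true  [A₁.depth > -1]
20. n0.sig = "zr"  ["zr"]

22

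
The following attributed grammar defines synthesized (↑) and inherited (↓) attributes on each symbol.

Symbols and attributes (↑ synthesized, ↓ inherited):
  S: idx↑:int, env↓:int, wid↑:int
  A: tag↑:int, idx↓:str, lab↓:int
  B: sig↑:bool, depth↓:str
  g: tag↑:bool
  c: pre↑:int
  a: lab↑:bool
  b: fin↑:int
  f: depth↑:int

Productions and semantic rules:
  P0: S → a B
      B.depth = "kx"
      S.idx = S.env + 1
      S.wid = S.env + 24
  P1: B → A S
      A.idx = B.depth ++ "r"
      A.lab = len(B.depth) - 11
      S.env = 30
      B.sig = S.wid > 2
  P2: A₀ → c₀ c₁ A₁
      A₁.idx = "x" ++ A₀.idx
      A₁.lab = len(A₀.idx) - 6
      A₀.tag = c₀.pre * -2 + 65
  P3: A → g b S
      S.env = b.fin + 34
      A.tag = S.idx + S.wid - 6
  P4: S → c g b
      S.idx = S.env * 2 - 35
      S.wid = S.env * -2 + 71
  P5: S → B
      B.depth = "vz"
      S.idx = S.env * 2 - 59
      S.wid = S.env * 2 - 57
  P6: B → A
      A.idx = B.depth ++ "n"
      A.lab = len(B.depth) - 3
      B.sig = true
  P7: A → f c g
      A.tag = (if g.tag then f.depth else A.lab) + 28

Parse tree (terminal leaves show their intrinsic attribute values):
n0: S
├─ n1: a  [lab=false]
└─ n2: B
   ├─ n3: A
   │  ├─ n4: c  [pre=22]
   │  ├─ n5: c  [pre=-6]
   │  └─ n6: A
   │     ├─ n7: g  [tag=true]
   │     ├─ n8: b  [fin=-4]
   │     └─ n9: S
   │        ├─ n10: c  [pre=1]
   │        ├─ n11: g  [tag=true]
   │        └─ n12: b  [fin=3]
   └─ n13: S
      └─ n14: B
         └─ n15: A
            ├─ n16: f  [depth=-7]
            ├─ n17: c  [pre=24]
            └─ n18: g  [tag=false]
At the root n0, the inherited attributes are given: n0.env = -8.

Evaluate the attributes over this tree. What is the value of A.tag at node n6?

30

1. n0.env = -8  [given at root]
2. n1.lab = false  [terminal]
3. n2.depth = "kx"  ["kx"]
4. n3.idx = "kxr"  [B.depth ++ "r"]
5. n3.lab = -9  [len(B.depth) - 11]
6. n4.pre = 22  [terminal]
7. n5.pre = -6  [terminal]
8. n6.idx = "xkxr"  ["x" ++ A₀.idx]
9. n6.lab = -3  [len(A₀.idx) - 6]
10. n7.tag = true  [terminal]
11. n8.fin = -4  [terminal]
12. n9.env = 30  [b.fin + 34]
13. n10.pre = 1  [terminal]
14. n11.tag = true  [terminal]
15. n12.fin = 3  [terminal]
16. n9.idx = 25  [S.env * 2 - 35]
17. n9.wid = 11  [S.env * -2 + 71]
18. n6.tag = 30  [S.idx + S.wid - 6]
19. n3.tag = 21  [c₀.pre * -2 + 65]
20. n13.env = 30  [30]
21. n14.depth = "vz"  ["vz"]
22. n15.idx = "vzn"  [B.depth ++ "n"]
23. n15.lab = -1  [len(B.depth) - 3]
24. n16.depth = -7  [terminal]
25. n17.pre = 24  [terminal]
26. n18.tag = false  [terminal]
27. n15.tag = 27  [(if g.tag then f.depth else A.lab) + 28]
28. n14.sig = true  [true]
29. n13.idx = 1  [S.env * 2 - 59]
30. n13.wid = 3  [S.env * 2 - 57]
31. n2.sig = true  [S.wid > 2]
32. n0.idx = -7  [S.env + 1]
33. n0.wid = 16  [S.env + 24]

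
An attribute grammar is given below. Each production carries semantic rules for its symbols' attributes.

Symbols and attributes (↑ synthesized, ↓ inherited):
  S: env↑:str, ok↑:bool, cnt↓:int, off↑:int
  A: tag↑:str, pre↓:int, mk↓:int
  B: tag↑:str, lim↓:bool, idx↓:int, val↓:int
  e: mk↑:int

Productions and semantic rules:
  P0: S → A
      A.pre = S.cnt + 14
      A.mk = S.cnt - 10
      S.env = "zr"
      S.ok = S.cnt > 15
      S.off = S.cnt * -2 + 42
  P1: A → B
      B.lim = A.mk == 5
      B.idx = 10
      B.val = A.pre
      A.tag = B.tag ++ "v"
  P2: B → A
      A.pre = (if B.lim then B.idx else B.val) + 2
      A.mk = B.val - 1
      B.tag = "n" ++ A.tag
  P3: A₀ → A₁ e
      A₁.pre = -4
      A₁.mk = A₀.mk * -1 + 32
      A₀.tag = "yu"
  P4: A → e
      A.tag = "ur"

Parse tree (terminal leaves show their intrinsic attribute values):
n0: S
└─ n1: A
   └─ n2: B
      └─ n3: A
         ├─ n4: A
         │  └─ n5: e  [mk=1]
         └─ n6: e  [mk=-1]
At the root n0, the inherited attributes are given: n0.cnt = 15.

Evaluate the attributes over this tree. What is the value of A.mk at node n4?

4

1. n0.cnt = 15  [given at root]
2. n1.pre = 29  [S.cnt + 14]
3. n1.mk = 5  [S.cnt - 10]
4. n2.lim = true  [A.mk == 5]
5. n2.idx = 10  [10]
6. n2.val = 29  [A.pre]
7. n3.pre = 12  [(if B.lim then B.idx else B.val) + 2]
8. n3.mk = 28  [B.val - 1]
9. n4.pre = -4  [-4]
10. n4.mk = 4  [A₀.mk * -1 + 32]
11. n5.mk = 1  [terminal]
12. n4.tag = "ur"  ["ur"]
13. n6.mk = -1  [terminal]
14. n3.tag = "yu"  ["yu"]
15. n2.tag = "nyu"  ["n" ++ A.tag]
16. n1.tag = "nyuv"  [B.tag ++ "v"]
17. n0.env = "zr"  ["zr"]
18. n0.ok = false  [S.cnt > 15]
19. n0.off = 12  [S.cnt * -2 + 42]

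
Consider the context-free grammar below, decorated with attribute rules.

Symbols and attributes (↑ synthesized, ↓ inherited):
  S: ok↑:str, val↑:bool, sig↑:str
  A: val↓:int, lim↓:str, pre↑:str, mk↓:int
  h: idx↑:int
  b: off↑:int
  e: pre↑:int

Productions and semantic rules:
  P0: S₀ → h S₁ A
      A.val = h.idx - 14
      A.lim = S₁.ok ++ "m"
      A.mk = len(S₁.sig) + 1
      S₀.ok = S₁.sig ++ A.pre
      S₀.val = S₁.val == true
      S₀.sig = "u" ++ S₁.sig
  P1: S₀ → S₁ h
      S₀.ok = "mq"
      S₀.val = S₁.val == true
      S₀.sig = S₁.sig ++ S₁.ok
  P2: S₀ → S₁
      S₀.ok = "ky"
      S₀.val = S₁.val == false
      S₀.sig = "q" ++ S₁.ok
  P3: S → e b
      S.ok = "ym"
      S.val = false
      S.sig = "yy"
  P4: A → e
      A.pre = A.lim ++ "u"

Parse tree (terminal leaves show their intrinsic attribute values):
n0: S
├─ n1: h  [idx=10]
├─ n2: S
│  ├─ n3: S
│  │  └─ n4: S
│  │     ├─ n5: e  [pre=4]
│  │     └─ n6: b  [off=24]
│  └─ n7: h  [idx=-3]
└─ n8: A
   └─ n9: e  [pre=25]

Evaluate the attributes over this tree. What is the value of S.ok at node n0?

1. n1.idx = 10  [terminal]
2. n5.pre = 4  [terminal]
3. n6.off = 24  [terminal]
4. n4.ok = "ym"  ["ym"]
5. n4.val = false  [false]
6. n4.sig = "yy"  ["yy"]
7. n3.ok = "ky"  ["ky"]
8. n3.val = true  [S₁.val == false]
9. n3.sig = "qym"  ["q" ++ S₁.ok]
10. n7.idx = -3  [terminal]
11. n2.ok = "mq"  ["mq"]
12. n2.val = true  [S₁.val == true]
13. n2.sig = "qymky"  [S₁.sig ++ S₁.ok]
14. n8.val = -4  [h.idx - 14]
15. n8.lim = "mqm"  [S₁.ok ++ "m"]
16. n8.mk = 6  [len(S₁.sig) + 1]
17. n9.pre = 25  [terminal]
18. n8.pre = "mqmu"  [A.lim ++ "u"]
19. n0.ok = "qymkymqmu"  [S₁.sig ++ A.pre]
20. n0.val = true  [S₁.val == true]
21. n0.sig = "uqymky"  ["u" ++ S₁.sig]

"qymkymqmu"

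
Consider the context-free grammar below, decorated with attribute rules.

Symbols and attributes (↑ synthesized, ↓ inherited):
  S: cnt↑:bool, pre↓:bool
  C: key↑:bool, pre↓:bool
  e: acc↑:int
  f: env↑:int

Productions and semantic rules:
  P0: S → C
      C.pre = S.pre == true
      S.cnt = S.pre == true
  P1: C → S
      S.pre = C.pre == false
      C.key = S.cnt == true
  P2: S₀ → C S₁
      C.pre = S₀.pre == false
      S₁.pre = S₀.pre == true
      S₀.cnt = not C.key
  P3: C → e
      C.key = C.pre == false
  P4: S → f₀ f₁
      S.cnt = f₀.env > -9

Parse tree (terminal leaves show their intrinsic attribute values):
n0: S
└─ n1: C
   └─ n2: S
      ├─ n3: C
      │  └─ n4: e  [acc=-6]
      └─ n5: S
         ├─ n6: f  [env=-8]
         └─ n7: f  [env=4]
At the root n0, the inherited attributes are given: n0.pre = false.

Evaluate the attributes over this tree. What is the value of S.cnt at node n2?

false

1. n0.pre = false  [given at root]
2. n1.pre = false  [S.pre == true]
3. n2.pre = true  [C.pre == false]
4. n3.pre = false  [S₀.pre == false]
5. n4.acc = -6  [terminal]
6. n3.key = true  [C.pre == false]
7. n5.pre = true  [S₀.pre == true]
8. n6.env = -8  [terminal]
9. n7.env = 4  [terminal]
10. n5.cnt = true  [f₀.env > -9]
11. n2.cnt = false  [not C.key]
12. n1.key = false  [S.cnt == true]
13. n0.cnt = false  [S.pre == true]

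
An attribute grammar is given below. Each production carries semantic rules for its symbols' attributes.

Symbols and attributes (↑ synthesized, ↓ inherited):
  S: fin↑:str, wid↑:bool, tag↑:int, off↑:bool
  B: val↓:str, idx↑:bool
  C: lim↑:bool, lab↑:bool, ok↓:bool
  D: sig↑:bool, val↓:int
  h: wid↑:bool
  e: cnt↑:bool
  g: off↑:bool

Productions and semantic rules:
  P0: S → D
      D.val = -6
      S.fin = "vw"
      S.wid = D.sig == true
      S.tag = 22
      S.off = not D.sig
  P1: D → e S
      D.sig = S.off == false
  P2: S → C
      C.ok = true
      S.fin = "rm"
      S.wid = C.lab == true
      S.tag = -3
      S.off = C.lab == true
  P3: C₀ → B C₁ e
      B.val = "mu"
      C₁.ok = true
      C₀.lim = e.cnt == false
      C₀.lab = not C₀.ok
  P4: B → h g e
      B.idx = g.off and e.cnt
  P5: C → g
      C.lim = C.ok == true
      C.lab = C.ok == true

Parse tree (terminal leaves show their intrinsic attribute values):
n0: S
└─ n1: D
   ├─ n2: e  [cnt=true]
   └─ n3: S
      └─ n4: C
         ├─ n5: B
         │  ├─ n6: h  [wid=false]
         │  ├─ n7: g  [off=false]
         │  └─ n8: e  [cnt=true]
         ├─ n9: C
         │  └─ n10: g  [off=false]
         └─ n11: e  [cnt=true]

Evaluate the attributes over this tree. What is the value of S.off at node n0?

1. n1.val = -6  [-6]
2. n2.cnt = true  [terminal]
3. n4.ok = true  [true]
4. n5.val = "mu"  ["mu"]
5. n6.wid = false  [terminal]
6. n7.off = false  [terminal]
7. n8.cnt = true  [terminal]
8. n5.idx = false  [g.off and e.cnt]
9. n9.ok = true  [true]
10. n10.off = false  [terminal]
11. n9.lim = true  [C.ok == true]
12. n9.lab = true  [C.ok == true]
13. n11.cnt = true  [terminal]
14. n4.lim = false  [e.cnt == false]
15. n4.lab = false  [not C₀.ok]
16. n3.fin = "rm"  ["rm"]
17. n3.wid = false  [C.lab == true]
18. n3.tag = -3  [-3]
19. n3.off = false  [C.lab == true]
20. n1.sig = true  [S.off == false]
21. n0.fin = "vw"  ["vw"]
22. n0.wid = true  [D.sig == true]
23. n0.tag = 22  [22]
24. n0.off = false  [not D.sig]

false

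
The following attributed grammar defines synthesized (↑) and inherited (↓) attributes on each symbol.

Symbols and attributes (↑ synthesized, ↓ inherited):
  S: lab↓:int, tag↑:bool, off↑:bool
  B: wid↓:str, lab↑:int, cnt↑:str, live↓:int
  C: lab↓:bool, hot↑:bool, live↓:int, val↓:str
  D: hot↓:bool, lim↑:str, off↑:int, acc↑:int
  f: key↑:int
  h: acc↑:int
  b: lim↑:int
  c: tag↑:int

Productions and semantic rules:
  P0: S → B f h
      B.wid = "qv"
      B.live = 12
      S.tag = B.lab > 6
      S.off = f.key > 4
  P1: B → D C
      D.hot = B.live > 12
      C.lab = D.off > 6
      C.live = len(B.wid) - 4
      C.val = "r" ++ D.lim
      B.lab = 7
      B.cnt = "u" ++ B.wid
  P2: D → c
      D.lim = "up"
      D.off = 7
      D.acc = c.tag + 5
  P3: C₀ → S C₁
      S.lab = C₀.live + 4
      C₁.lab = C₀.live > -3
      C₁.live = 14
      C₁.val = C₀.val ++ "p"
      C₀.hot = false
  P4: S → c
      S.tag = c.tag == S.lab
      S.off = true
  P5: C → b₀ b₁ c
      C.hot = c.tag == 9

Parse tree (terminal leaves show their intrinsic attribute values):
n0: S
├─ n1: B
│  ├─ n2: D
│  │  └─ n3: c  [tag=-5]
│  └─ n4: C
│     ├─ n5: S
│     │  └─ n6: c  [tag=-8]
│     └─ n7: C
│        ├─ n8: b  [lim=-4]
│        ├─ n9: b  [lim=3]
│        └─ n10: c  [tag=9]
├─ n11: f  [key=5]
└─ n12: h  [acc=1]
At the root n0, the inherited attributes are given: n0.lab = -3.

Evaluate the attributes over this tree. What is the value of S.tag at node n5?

false

1. n0.lab = -3  [given at root]
2. n1.wid = "qv"  ["qv"]
3. n1.live = 12  [12]
4. n2.hot = false  [B.live > 12]
5. n3.tag = -5  [terminal]
6. n2.lim = "up"  ["up"]
7. n2.off = 7  [7]
8. n2.acc = 0  [c.tag + 5]
9. n4.lab = true  [D.off > 6]
10. n4.live = -2  [len(B.wid) - 4]
11. n4.val = "rup"  ["r" ++ D.lim]
12. n5.lab = 2  [C₀.live + 4]
13. n6.tag = -8  [terminal]
14. n5.tag = false  [c.tag == S.lab]
15. n5.off = true  [true]
16. n7.lab = true  [C₀.live > -3]
17. n7.live = 14  [14]
18. n7.val = "rupp"  [C₀.val ++ "p"]
19. n8.lim = -4  [terminal]
20. n9.lim = 3  [terminal]
21. n10.tag = 9  [terminal]
22. n7.hot = true  [c.tag == 9]
23. n4.hot = false  [false]
24. n1.lab = 7  [7]
25. n1.cnt = "uqv"  ["u" ++ B.wid]
26. n11.key = 5  [terminal]
27. n12.acc = 1  [terminal]
28. n0.tag = true  [B.lab > 6]
29. n0.off = true  [f.key > 4]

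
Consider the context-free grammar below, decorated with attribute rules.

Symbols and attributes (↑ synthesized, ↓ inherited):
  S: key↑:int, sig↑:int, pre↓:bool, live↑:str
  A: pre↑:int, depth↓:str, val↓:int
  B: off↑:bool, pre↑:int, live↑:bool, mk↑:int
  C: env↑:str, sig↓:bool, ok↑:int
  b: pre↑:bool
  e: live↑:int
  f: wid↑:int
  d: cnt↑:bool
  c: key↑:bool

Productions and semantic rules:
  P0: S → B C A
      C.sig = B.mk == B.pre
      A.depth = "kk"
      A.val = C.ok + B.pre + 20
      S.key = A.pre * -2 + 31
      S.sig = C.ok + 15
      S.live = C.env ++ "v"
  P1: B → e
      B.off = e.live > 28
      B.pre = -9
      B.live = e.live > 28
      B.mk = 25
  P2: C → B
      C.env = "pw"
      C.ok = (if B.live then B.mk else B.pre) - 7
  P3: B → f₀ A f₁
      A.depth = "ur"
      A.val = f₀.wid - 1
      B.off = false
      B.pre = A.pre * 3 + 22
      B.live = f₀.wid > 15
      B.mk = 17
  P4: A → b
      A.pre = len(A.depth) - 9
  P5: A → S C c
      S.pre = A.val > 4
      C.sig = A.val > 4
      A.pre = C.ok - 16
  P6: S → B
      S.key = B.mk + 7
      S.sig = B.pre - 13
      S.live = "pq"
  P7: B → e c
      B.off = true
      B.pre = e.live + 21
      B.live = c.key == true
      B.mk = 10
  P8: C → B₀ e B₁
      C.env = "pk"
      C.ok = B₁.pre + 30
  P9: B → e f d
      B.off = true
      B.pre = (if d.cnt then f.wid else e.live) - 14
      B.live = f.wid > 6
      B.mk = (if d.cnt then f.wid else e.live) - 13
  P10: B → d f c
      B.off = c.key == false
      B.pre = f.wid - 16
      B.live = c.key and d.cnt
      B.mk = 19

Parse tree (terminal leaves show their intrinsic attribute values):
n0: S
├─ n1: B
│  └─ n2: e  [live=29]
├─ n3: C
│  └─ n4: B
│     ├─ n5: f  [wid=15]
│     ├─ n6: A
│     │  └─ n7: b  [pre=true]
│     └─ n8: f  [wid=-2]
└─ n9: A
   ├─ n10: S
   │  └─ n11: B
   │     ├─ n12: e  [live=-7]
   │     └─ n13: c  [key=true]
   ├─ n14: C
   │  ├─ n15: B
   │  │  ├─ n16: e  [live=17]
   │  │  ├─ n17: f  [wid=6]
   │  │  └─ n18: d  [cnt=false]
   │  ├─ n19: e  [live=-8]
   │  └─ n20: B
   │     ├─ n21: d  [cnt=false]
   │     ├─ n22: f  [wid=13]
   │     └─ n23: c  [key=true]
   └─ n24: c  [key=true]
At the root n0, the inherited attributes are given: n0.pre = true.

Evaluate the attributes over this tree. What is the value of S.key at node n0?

9

1. n0.pre = true  [given at root]
2. n2.live = 29  [terminal]
3. n1.off = true  [e.live > 28]
4. n1.pre = -9  [-9]
5. n1.live = true  [e.live > 28]
6. n1.mk = 25  [25]
7. n3.sig = false  [B.mk == B.pre]
8. n5.wid = 15  [terminal]
9. n6.depth = "ur"  ["ur"]
10. n6.val = 14  [f₀.wid - 1]
11. n7.pre = true  [terminal]
12. n6.pre = -7  [len(A.depth) - 9]
13. n8.wid = -2  [terminal]
14. n4.off = false  [false]
15. n4.pre = 1  [A.pre * 3 + 22]
16. n4.live = false  [f₀.wid > 15]
17. n4.mk = 17  [17]
18. n3.env = "pw"  ["pw"]
19. n3.ok = -6  [(if B.live then B.mk else B.pre) - 7]
20. n9.depth = "kk"  ["kk"]
21. n9.val = 5  [C.ok + B.pre + 20]
22. n10.pre = true  [A.val > 4]
23. n12.live = -7  [terminal]
24. n13.key = true  [terminal]
25. n11.off = true  [true]
26. n11.pre = 14  [e.live + 21]
27. n11.live = true  [c.key == true]
28. n11.mk = 10  [10]
29. n10.key = 17  [B.mk + 7]
30. n10.sig = 1  [B.pre - 13]
31. n10.live = "pq"  ["pq"]
32. n14.sig = true  [A.val > 4]
33. n16.live = 17  [terminal]
34. n17.wid = 6  [terminal]
35. n18.cnt = false  [terminal]
36. n15.off = true  [true]
37. n15.pre = 3  [(if d.cnt then f.wid else e.live) - 14]
38. n15.live = false  [f.wid > 6]
39. n15.mk = 4  [(if d.cnt then f.wid else e.live) - 13]
40. n19.live = -8  [terminal]
41. n21.cnt = false  [terminal]
42. n22.wid = 13  [terminal]
43. n23.key = true  [terminal]
44. n20.off = false  [c.key == false]
45. n20.pre = -3  [f.wid - 16]
46. n20.live = false  [c.key and d.cnt]
47. n20.mk = 19  [19]
48. n14.env = "pk"  ["pk"]
49. n14.ok = 27  [B₁.pre + 30]
50. n24.key = true  [terminal]
51. n9.pre = 11  [C.ok - 16]
52. n0.key = 9  [A.pre * -2 + 31]
53. n0.sig = 9  [C.ok + 15]
54. n0.live = "pwv"  [C.env ++ "v"]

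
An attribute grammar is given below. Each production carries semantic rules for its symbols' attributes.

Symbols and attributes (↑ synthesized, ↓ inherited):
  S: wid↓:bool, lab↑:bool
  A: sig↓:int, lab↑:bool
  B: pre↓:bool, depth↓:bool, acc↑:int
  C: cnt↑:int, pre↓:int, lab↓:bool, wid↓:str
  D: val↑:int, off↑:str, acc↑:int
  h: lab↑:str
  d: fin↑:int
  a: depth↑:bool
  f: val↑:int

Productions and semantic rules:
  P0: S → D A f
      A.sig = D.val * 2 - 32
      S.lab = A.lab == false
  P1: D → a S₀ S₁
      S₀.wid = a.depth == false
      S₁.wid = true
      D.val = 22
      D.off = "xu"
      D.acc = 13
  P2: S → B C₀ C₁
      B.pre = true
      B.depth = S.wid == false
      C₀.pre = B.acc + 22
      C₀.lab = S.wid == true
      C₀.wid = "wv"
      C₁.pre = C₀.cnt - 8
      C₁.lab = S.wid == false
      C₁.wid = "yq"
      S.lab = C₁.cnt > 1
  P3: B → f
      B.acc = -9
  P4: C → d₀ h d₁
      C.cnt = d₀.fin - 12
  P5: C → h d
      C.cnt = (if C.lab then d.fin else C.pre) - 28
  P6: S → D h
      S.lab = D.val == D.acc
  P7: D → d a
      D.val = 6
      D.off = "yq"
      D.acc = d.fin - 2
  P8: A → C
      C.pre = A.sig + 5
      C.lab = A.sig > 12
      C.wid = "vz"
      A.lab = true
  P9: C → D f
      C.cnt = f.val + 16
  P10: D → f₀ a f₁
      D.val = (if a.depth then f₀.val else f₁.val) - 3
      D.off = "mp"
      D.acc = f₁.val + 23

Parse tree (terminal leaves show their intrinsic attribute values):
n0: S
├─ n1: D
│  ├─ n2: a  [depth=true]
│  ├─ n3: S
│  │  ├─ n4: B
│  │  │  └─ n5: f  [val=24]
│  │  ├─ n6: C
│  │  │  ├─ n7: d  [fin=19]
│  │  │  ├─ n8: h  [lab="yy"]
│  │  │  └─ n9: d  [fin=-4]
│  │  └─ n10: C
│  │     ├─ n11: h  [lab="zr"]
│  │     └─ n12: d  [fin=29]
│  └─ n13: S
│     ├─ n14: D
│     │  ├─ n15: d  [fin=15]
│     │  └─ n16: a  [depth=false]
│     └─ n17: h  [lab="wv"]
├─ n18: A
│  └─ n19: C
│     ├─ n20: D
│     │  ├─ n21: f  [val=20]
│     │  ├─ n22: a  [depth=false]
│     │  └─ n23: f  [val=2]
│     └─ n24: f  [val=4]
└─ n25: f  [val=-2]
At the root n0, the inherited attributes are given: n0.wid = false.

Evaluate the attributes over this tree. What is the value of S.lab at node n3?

false

1. n0.wid = false  [given at root]
2. n2.depth = true  [terminal]
3. n3.wid = false  [a.depth == false]
4. n4.pre = true  [true]
5. n4.depth = true  [S.wid == false]
6. n5.val = 24  [terminal]
7. n4.acc = -9  [-9]
8. n6.pre = 13  [B.acc + 22]
9. n6.lab = false  [S.wid == true]
10. n6.wid = "wv"  ["wv"]
11. n7.fin = 19  [terminal]
12. n8.lab = "yy"  [terminal]
13. n9.fin = -4  [terminal]
14. n6.cnt = 7  [d₀.fin - 12]
15. n10.pre = -1  [C₀.cnt - 8]
16. n10.lab = true  [S.wid == false]
17. n10.wid = "yq"  ["yq"]
18. n11.lab = "zr"  [terminal]
19. n12.fin = 29  [terminal]
20. n10.cnt = 1  [(if C.lab then d.fin else C.pre) - 28]
21. n3.lab = false  [C₁.cnt > 1]
22. n13.wid = true  [true]
23. n15.fin = 15  [terminal]
24. n16.depth = false  [terminal]
25. n14.val = 6  [6]
26. n14.off = "yq"  ["yq"]
27. n14.acc = 13  [d.fin - 2]
28. n17.lab = "wv"  [terminal]
29. n13.lab = false  [D.val == D.acc]
30. n1.val = 22  [22]
31. n1.off = "xu"  ["xu"]
32. n1.acc = 13  [13]
33. n18.sig = 12  [D.val * 2 - 32]
34. n19.pre = 17  [A.sig + 5]
35. n19.lab = false  [A.sig > 12]
36. n19.wid = "vz"  ["vz"]
37. n21.val = 20  [terminal]
38. n22.depth = false  [terminal]
39. n23.val = 2  [terminal]
40. n20.val = -1  [(if a.depth then f₀.val else f₁.val) - 3]
41. n20.off = "mp"  ["mp"]
42. n20.acc = 25  [f₁.val + 23]
43. n24.val = 4  [terminal]
44. n19.cnt = 20  [f.val + 16]
45. n18.lab = true  [true]
46. n25.val = -2  [terminal]
47. n0.lab = false  [A.lab == false]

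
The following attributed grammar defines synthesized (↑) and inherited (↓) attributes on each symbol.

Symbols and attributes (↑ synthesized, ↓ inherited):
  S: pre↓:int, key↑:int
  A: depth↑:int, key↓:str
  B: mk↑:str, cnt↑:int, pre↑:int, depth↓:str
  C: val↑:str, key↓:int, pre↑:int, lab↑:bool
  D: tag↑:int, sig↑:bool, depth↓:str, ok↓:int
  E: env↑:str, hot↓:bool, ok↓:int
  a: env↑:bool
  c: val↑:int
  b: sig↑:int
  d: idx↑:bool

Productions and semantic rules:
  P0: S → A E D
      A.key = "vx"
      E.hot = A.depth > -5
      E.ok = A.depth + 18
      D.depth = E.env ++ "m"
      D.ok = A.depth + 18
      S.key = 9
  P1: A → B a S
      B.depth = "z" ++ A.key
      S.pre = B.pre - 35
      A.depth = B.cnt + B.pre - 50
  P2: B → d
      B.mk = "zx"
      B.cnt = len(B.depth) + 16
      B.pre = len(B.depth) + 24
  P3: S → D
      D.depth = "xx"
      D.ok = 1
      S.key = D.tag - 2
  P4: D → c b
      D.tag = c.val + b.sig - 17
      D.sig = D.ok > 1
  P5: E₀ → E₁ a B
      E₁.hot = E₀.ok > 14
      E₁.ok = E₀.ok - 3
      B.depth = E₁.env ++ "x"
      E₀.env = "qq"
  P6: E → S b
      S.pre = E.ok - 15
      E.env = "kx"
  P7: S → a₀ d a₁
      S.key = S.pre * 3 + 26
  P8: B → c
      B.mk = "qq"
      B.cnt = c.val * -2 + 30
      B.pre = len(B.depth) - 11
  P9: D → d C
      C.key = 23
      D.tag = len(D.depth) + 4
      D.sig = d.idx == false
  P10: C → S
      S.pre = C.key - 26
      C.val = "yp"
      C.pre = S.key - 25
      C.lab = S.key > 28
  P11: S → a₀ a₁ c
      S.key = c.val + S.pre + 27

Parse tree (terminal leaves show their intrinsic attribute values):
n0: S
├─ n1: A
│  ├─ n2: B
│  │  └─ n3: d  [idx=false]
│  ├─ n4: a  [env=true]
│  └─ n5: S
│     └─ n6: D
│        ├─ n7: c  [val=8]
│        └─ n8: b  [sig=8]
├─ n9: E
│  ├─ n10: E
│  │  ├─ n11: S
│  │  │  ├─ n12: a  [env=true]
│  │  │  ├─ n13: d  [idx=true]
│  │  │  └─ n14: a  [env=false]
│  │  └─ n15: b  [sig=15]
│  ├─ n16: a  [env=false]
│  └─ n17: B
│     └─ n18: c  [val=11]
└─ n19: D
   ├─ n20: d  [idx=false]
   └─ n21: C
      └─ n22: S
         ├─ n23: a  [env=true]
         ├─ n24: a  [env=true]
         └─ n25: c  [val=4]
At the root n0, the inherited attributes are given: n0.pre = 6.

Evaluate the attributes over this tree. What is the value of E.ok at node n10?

11

1. n0.pre = 6  [given at root]
2. n1.key = "vx"  ["vx"]
3. n2.depth = "zvx"  ["z" ++ A.key]
4. n3.idx = false  [terminal]
5. n2.mk = "zx"  ["zx"]
6. n2.cnt = 19  [len(B.depth) + 16]
7. n2.pre = 27  [len(B.depth) + 24]
8. n4.env = true  [terminal]
9. n5.pre = -8  [B.pre - 35]
10. n6.depth = "xx"  ["xx"]
11. n6.ok = 1  [1]
12. n7.val = 8  [terminal]
13. n8.sig = 8  [terminal]
14. n6.tag = -1  [c.val + b.sig - 17]
15. n6.sig = false  [D.ok > 1]
16. n5.key = -3  [D.tag - 2]
17. n1.depth = -4  [B.cnt + B.pre - 50]
18. n9.hot = true  [A.depth > -5]
19. n9.ok = 14  [A.depth + 18]
20. n10.hot = false  [E₀.ok > 14]
21. n10.ok = 11  [E₀.ok - 3]
22. n11.pre = -4  [E.ok - 15]
23. n12.env = true  [terminal]
24. n13.idx = true  [terminal]
25. n14.env = false  [terminal]
26. n11.key = 14  [S.pre * 3 + 26]
27. n15.sig = 15  [terminal]
28. n10.env = "kx"  ["kx"]
29. n16.env = false  [terminal]
30. n17.depth = "kxx"  [E₁.env ++ "x"]
31. n18.val = 11  [terminal]
32. n17.mk = "qq"  ["qq"]
33. n17.cnt = 8  [c.val * -2 + 30]
34. n17.pre = -8  [len(B.depth) - 11]
35. n9.env = "qq"  ["qq"]
36. n19.depth = "qqm"  [E.env ++ "m"]
37. n19.ok = 14  [A.depth + 18]
38. n20.idx = false  [terminal]
39. n21.key = 23  [23]
40. n22.pre = -3  [C.key - 26]
41. n23.env = true  [terminal]
42. n24.env = true  [terminal]
43. n25.val = 4  [terminal]
44. n22.key = 28  [c.val + S.pre + 27]
45. n21.val = "yp"  ["yp"]
46. n21.pre = 3  [S.key - 25]
47. n21.lab = false  [S.key > 28]
48. n19.tag = 7  [len(D.depth) + 4]
49. n19.sig = true  [d.idx == false]
50. n0.key = 9  [9]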